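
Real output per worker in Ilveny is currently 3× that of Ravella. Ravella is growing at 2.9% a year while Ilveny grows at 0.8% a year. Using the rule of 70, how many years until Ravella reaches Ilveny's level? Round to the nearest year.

roughly 53 years

The growth-rate gap is 2.9% − 0.8% = 2.1 percentage points.
So the ratio between them halves every 70/2.1 ≈ 33.33 years.
A 3× gap takes log₂(3) ≈ 1.58 halvings to close: 1.58 × 33.33 ≈ 53 years.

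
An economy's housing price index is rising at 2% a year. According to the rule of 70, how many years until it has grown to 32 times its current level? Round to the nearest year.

approximately 175 years

Doubling time ≈ 70/2 = 35.00 years.
32 = 2^5, so 5 doublings → 175 years.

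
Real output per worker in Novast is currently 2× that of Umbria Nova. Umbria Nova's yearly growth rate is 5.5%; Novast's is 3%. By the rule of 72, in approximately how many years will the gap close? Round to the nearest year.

The growth-rate gap is 5.5% − 3% = 2.5 percentage points.
So the ratio between them halves every 72/2.5 ≈ 28.80 years.
A 2× gap closes after 1 halving: 1 × 28.80 ≈ 29 years.

≈ 29 years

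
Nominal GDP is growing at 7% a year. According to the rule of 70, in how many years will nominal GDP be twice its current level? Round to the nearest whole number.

Doubling time ≈ 70 / 7 = 10.00 years.

around 10 years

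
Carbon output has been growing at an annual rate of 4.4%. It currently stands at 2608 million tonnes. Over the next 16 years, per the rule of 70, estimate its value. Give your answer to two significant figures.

It doubles every 70/4.4 ≈ 15.91 years, so 16 years is 1.01 doublings.
2^1.01 ≈ 2.01; 2608 × 2.01 ≈ 5200 million tonnes.

≈ 5200 million tonnes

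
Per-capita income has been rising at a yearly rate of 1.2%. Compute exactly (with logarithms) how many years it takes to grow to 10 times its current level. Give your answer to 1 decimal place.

t = ln(10) / ln(1 + 0.012) = 2.3026 / 0.011929 ≈ 193.03.

193.0 years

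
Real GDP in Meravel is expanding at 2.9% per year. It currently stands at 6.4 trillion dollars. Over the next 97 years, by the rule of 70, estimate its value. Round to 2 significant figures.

Doubling time ≈ 70/2.9 = 24.14 years.
97 years is 97/24.14 ≈ 4.02 doublings, a factor of 2^4.02 ≈ 16.22.
6.4 × 16.22 ≈ 100 trillion dollars.

roughly 100 trillion dollars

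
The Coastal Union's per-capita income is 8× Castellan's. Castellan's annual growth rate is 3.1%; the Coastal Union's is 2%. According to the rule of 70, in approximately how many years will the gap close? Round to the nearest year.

Castellan gains on the Coastal Union at 3.1% − 2% = 1.1 points a year.
At that relative rate the gap halves every 70/1.1 ≈ 63.64 years.
An 8× gap closes after 3 halvings: 3 × 63.64 ≈ 191 years.

roughly 191 years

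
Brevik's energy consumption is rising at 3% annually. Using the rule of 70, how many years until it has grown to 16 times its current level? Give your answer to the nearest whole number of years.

about 93 years

At 3% it doubles every 70/3 ≈ 23.33 years.
Getting to 16× needs 4 doublings: 4 × 23.33 ≈ 93 years.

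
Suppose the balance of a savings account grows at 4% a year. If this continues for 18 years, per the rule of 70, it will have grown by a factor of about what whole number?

≈ 2 times

At 4% one doubling takes ≈ 17.50 years; 18 years is 1 of them, so ×2.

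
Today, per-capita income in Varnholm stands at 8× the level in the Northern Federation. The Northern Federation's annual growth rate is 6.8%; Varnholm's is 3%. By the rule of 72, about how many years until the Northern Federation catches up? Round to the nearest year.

≈ 57 years

What matters is the difference: 3.8 pp.
Rule of 72 on the gap: the ratio halves every 72/3.8 ≈ 18.95 years.
An 8× gap closes after 3 halvings: 3 × 18.95 ≈ 57 years.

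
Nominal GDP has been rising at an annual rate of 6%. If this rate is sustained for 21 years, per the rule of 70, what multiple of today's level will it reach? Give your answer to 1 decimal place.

Doubles every ≈ 11.67 years (70/6).
21 years is 1.80 doublings; 2^1.80 ≈ 3.5×.

about 3.5 times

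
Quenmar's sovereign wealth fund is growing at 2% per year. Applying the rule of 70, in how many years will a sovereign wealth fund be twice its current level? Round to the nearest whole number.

35 years

Doubling time ≈ 70 / 2 = 35.00 years.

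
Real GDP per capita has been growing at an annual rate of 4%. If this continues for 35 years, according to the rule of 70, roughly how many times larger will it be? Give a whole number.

At 4% one doubling takes ≈ 17.50 years; 35 years is 2 of them, so ×4.

around 4 times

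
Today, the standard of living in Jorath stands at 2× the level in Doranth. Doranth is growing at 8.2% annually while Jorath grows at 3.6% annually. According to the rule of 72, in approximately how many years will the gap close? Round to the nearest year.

around 16 years

The growth-rate gap is 8.2% − 3.6% = 4.6 percentage points.
So the ratio between them halves every 72/4.6 ≈ 15.65 years.
A 2× gap closes after 1 halving: 1 × 15.65 ≈ 16 years.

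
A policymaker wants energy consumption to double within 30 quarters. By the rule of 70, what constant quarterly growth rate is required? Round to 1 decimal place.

70 / 30 ≈ 2.33, so about 2.3% per quarter.

about 2.3%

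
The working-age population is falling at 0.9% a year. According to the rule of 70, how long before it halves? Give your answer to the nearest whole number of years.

about 78 years

Halving time ≈ 70 / 0.9 = 77.78 → 78 years.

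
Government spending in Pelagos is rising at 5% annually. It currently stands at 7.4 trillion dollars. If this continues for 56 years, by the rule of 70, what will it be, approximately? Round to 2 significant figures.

It doubles every 70/5 ≈ 14.00 years, so 56 years is 4.00 doublings.
2^4.00 ≈ 16.00; 7.4 × 16.00 ≈ 120 trillion dollars.

120 trillion dollars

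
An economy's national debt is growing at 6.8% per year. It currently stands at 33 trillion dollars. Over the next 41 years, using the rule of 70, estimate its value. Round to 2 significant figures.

around 520 trillion dollars

It doubles every 70/6.8 ≈ 10.29 years, so 41 years is 3.98 doublings.
2^3.98 ≈ 15.78; 33 × 15.78 ≈ 520 trillion dollars.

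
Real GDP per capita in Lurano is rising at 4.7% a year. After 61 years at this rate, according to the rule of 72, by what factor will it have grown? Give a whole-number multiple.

around 16 times

At 4.7% one doubling takes ≈ 15.32 years; 61 years is 4 of them, so ×16.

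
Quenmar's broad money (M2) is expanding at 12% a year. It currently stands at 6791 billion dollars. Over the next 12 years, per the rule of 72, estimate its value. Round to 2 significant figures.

It doubles every 72/12 ≈ 6.00 years, so 12 years is 2.00 doublings.
2^2.00 ≈ 4.00; 6791 × 4.00 ≈ 27000 billion dollars.

≈ 27000 billion dollars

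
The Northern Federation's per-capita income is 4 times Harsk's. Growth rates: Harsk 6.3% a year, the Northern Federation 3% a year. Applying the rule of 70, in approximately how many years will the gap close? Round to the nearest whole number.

approximately 42 years

Harsk gains on the Northern Federation at 6.3% − 3% = 3.3 points a year.
At that relative rate the gap halves every 70/3.3 ≈ 21.21 years.
A 4 times gap closes after 2 halvings: 2 × 21.21 ≈ 42 years.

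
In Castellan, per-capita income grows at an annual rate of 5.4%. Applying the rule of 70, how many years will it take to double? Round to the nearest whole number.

around 13 years

At 5.4%, doubling takes about 70/5.4 = 12.96 years.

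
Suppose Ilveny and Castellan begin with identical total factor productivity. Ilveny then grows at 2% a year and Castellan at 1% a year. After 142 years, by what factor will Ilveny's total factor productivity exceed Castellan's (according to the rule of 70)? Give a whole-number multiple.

approximately 4 times

Only the 1-point difference matters.
70/1 ≈ 70.00 years per doubling of the ratio; 142 years gives 2.03 doublings, so ≈ 4×.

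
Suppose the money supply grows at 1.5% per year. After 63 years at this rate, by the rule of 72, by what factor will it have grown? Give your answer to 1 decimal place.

Doubling time ≈ 72/1.5 = 48.00 years.
63 years / 48.00 ≈ 1.31 doublings → factor 2^1.31 ≈ 2.5.

about 2.5 times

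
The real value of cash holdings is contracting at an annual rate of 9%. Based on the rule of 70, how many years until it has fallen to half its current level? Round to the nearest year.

Falling at 9%, it halves about every 70/9 = 7.78 years.

8 years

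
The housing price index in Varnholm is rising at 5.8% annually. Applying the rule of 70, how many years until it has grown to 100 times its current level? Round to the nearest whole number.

One doubling takes 70/5.8 = 12.07 years.
100× is log₂ 100 ≈ 6.64 doublings, so ≈ 6.64 × 12.07 = 80 years.

80 years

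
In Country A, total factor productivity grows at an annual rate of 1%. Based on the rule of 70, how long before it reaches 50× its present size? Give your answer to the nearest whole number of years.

At 1% it doubles every 70/1 ≈ 70.00 years.
50× is log₂ 50 ≈ 5.64 doublings, so ≈ 5.64 × 70.00 = 395 years.

roughly 395 years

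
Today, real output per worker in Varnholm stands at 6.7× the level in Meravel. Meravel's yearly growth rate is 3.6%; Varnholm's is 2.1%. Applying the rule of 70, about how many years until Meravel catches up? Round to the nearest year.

The growth-rate gap is 3.6% − 2.1% = 1.5 percentage points.
So the ratio between them halves every 70/1.5 ≈ 46.67 years.
A 6.7× gap takes log₂(6.7) ≈ 2.74 halvings to close: 2.74 × 46.67 ≈ 128 years.

approximately 128 years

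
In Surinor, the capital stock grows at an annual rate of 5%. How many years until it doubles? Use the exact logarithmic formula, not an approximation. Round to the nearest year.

14 years

t = ln(2) / ln(1 + 0.05) = 0.6931 / 0.048790 ≈ 14.21.
≈ 14 years.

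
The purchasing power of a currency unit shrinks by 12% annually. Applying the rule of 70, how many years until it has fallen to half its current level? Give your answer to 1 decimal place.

around 5.8 years

Falling at 12%, it halves about every 70/12 = 5.83 years.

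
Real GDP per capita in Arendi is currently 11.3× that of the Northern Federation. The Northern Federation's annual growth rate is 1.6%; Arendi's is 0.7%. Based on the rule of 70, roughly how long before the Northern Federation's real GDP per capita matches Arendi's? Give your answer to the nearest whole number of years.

about 272 years

The growth-rate gap is 1.6% − 0.7% = 0.9 percentage points.
So the ratio between them halves every 70/0.9 ≈ 77.78 years.
An 11.3× gap takes log₂(11.3) ≈ 3.50 halvings to close: 3.50 × 77.78 ≈ 272 years.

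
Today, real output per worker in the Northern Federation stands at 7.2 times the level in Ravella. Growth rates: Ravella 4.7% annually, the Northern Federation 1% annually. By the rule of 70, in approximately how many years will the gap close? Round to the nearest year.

Ravella gains on the Northern Federation at 4.7% − 1% = 3.7 points a year.
At that relative rate the gap halves every 70/3.7 ≈ 18.92 years.
A 7.2 times gap takes log₂(7.2) ≈ 2.85 halvings to close: 2.85 × 18.92 ≈ 54 years.

54 years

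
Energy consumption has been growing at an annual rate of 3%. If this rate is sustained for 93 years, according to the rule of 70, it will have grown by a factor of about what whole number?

16 times

At 3% one doubling takes ≈ 23.33 years; 93 years is 4 of them, so ×16.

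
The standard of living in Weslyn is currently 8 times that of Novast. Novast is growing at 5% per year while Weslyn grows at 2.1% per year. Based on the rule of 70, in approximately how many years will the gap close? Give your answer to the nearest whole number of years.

What matters is the difference: 2.9 pp.
Rule of 70 on the gap: the ratio halves every 70/2.9 ≈ 24.14 years.
An 8 times gap closes after 3 halvings: 3 × 24.14 ≈ 72 years.

approximately 72 years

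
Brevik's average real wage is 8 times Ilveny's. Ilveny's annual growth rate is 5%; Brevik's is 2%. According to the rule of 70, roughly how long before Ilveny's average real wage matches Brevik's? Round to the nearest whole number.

Ilveny gains on Brevik at 5% − 2% = 3 points a year.
At that relative rate the gap halves every 70/3 ≈ 23.33 years.
An 8 times gap closes after 3 halvings: 3 × 23.33 ≈ 70 years.

70 years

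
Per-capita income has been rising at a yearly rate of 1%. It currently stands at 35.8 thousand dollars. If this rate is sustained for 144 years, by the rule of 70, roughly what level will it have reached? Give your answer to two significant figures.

approximately 150 thousand dollars

Doubling time ≈ 70/1 = 70.00 years.
144 years is 144/70.00 ≈ 2.06 doublings, a factor of 2^2.06 ≈ 4.17.
35.8 × 4.17 ≈ 150 thousand dollars.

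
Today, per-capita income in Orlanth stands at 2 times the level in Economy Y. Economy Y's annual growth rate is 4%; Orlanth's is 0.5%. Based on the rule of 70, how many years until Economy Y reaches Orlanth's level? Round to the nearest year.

about 20 years

Economy Y gains on Orlanth at 4% − 0.5% = 3.5 points a year.
At that relative rate the gap halves every 70/3.5 ≈ 20.00 years.
A 2 times gap closes after 1 halving: 1 × 20.00 ≈ 20 years.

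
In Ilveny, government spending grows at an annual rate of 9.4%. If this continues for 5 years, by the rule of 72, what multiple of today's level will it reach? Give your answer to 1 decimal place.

Doubles every ≈ 7.66 years (72/9.4).
5 years is 0.65 doublings; 2^0.65 ≈ 1.6×.

roughly 1.6 times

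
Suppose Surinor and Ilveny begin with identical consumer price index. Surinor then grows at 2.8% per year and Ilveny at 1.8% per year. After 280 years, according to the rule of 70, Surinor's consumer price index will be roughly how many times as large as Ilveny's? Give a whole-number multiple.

Surinor pulls ahead at 1 pp per year, so the ratio doubles every 70/1 ≈ 70.00 years.
In 280 years that's 4.00 doublings: 2^4.00 ≈ 16.

about 16 times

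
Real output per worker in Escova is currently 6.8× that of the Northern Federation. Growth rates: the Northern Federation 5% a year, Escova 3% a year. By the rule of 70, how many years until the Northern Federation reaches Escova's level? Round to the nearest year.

The growth-rate gap is 5% − 3% = 2 percentage points.
So the ratio between them halves every 70/2 ≈ 35.00 years.
A 6.8× gap takes log₂(6.8) ≈ 2.77 halvings to close: 2.77 × 35.00 ≈ 97 years.

approximately 97 years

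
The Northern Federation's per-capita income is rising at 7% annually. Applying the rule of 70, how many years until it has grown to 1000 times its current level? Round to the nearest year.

One doubling takes 70/7 = 10.00 years.
1000× is log₂ 1000 ≈ 9.97 doublings, so ≈ 9.97 × 10.00 = 100 years.

≈ 100 years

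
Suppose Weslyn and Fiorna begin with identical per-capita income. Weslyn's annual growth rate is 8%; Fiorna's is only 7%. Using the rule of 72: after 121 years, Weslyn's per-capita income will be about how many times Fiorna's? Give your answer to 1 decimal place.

approximately 3.2 times

Rate gap = 8% − 7% = 1 point.
The ratio doubles every 72/1 ≈ 72.00 years.
121/72.00 ≈ 1.68 doublings → ratio ≈ 2^1.68 ≈ 3.2.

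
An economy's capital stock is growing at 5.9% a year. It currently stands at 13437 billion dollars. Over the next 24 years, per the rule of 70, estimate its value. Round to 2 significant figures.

It doubles every 70/5.9 ≈ 11.86 years, so 24 years is 2.02 doublings.
2^2.02 ≈ 4.06; 13437 × 4.06 ≈ 55000 billion dollars.

about 55000 billion dollars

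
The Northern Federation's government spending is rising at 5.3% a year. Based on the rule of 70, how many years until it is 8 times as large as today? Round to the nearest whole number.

At 5.3% it doubles every 70/5.3 ≈ 13.21 years.
8 = 2^3, so 3 doublings → 40 years.

approximately 40 years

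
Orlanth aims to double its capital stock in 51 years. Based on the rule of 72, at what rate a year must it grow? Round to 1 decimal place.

roughly 1.4%

72 / 51 ≈ 1.41, so about 1.4% a year.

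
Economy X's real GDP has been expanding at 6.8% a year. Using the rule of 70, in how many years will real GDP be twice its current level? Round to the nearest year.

10 years

Doubling time ≈ 70 / 6.8 = 10.29 years.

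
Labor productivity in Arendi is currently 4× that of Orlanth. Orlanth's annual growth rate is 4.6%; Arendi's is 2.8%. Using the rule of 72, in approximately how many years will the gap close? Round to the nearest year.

The growth-rate gap is 4.6% − 2.8% = 1.8 percentage points.
So the ratio between them halves every 72/1.8 ≈ 40.00 years.
A 4× gap closes after 2 halvings: 2 × 40.00 ≈ 80 years.

approximately 80 years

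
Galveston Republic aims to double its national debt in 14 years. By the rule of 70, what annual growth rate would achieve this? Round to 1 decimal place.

70 / 14 ≈ 5.00, so about 5.0% annually.

5.0%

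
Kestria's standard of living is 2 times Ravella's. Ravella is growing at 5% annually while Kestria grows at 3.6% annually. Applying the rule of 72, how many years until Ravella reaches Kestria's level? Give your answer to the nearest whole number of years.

Ravella gains on Kestria at 5% − 3.6% = 1.4 points a year.
At that relative rate the gap halves every 72/1.4 ≈ 51.43 years.
A 2 times gap closes after 1 halving: 1 × 51.43 ≈ 51 years.

around 51 years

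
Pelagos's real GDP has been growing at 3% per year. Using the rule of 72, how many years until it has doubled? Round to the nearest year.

around 24 years

72/3 ≈ 24.00, so it doubles roughly every 24 years.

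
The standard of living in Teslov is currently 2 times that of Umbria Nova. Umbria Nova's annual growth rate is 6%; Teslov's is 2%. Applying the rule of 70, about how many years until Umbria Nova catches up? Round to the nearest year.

Umbria Nova gains on Teslov at 6% − 2% = 4 points a year.
At that relative rate the gap halves every 70/4 ≈ 17.50 years.
A 2 times gap closes after 1 halving: 1 × 17.50 ≈ 18 years.

around 18 years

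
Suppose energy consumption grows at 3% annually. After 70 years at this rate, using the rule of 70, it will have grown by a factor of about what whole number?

70/3 ≈ 23.33 years per doubling.
70 years fits 3 doublings: 2^3 = 8.

roughly 8 times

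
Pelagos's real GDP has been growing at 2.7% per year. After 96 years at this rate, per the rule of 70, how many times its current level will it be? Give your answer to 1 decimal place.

Doubling time ≈ 70/2.7 = 25.93 years.
96 years / 25.93 ≈ 3.70 doublings → factor 2^3.70 ≈ 13.0.

about 13.0 times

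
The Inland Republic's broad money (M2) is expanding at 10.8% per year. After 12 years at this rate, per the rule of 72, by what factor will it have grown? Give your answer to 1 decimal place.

about 3.5 times

Doubling time ≈ 72/10.8 = 6.67 years.
12 years / 6.67 ≈ 1.80 doublings → factor 2^1.80 ≈ 3.5.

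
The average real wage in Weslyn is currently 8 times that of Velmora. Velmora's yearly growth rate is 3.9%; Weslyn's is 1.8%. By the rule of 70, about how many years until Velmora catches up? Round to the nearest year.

about 100 years

Velmora gains on Weslyn at 3.9% − 1.8% = 2.1 points a year.
At that relative rate the gap halves every 70/2.1 ≈ 33.33 years.
An 8 times gap closes after 3 halvings: 3 × 33.33 ≈ 100 years.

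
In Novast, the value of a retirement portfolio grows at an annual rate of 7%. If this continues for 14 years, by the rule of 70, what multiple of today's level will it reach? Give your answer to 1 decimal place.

2.6 times

Doubles every ≈ 10.00 years (70/7).
14 years is 1.40 doublings; 2^1.40 ≈ 2.6×.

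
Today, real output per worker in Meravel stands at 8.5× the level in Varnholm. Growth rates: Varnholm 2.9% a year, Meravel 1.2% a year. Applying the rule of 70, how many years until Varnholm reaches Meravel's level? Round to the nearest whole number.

≈ 127 years

What matters is the difference: 1.7 pp.
Rule of 70 on the gap: the ratio halves every 70/1.7 ≈ 41.18 years.
An 8.5× gap takes log₂(8.5) ≈ 3.09 halvings to close: 3.09 × 41.18 ≈ 127 years.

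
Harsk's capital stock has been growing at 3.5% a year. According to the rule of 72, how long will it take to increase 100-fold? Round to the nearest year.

At 3.5% it doubles every 72/3.5 ≈ 20.57 years.
Reaching 100× takes log₂(100) ≈ 6.64 doublings.
6.64 × 20.57 ≈ 137 years.

137 years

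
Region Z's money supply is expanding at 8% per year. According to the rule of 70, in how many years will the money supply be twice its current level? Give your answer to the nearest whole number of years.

roughly 9 years

At 8%, doubling takes about 70/8 = 8.75 years.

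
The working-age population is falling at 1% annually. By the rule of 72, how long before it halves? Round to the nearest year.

The rule works in reverse for decay: 72/1 ≈ 72.00 years to halve.

≈ 72 years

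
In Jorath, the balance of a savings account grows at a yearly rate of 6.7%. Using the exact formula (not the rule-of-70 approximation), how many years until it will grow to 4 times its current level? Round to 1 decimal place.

21.4 years

t = ln(4) / ln(1 + 0.067) = 1.3863 / 0.064851 ≈ 21.38.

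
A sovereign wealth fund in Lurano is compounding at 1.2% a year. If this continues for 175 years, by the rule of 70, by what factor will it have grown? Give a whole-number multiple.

roughly 8 times

Doubling time ≈ 70/1.2 = 58.33 years.
175/58.33 ≈ 3 doublings, so about 2^3 = 8×.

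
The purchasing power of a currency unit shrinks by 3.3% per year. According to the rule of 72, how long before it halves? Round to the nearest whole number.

The rule works in reverse for decay: 72/3.3 ≈ 21.82 years to halve.

around 22 years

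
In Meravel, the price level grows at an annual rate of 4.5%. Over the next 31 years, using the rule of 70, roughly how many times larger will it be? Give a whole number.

At 4.5% one doubling takes ≈ 15.56 years; 31 years is 2 of them, so ×4.

about 4 times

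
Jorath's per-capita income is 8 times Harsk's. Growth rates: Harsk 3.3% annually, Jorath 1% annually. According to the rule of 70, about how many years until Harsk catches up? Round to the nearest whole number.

around 91 years

The growth-rate gap is 3.3% − 1% = 2.3 percentage points.
So the ratio between them halves every 70/2.3 ≈ 30.43 years.
An 8 times gap closes after 3 halvings: 3 × 30.43 ≈ 91 years.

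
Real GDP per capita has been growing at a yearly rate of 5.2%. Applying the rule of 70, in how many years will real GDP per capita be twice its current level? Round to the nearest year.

At 5.2%, doubling takes about 70/5.2 = 13.46 years.

about 13 years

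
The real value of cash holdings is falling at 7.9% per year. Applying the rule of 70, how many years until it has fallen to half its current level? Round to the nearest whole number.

roughly 9 years

The rule works in reverse for decay: 70/7.9 ≈ 8.86 years to halve.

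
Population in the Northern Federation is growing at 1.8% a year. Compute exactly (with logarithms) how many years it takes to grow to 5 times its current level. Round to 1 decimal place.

t = ln(5) / ln(1 + 0.018) = 1.6094 / 0.017840 ≈ 90.21.

90.2 years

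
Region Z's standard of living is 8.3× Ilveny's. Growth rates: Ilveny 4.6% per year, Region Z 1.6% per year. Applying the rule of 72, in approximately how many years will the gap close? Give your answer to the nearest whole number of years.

Ilveny gains on Region Z at 4.6% − 1.6% = 3 points a year.
At that relative rate the gap halves every 72/3 ≈ 24.00 years.
An 8.3× gap takes log₂(8.3) ≈ 3.05 halvings to close: 3.05 × 24.00 ≈ 73 years.

about 73 years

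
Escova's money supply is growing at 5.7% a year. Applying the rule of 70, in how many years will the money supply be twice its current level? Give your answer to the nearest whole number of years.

70/5.7 ≈ 12.28, so it doubles roughly every 12 years.

roughly 12 years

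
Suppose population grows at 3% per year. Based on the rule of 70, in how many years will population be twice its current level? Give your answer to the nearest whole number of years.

around 23 years

70/3 ≈ 23.33, so it doubles roughly every 23 years.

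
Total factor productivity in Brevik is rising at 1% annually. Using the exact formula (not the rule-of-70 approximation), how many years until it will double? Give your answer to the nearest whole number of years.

t = ln(2) / ln(1 + 0.01) = 0.6931 / 0.009950 ≈ 69.66.
≈ 70 years.

70 years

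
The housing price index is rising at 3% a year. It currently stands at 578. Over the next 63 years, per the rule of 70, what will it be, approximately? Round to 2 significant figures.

Doubling time ≈ 70/3 = 23.33 years.
63 years is 63/23.33 ≈ 2.70 doublings, a factor of 2^2.70 ≈ 6.50.
578 × 6.50 ≈ 3800.

around 3800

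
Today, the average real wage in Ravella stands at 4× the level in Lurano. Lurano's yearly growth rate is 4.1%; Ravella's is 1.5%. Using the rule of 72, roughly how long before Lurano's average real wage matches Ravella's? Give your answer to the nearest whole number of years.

The growth-rate gap is 4.1% − 1.5% = 2.6 percentage points.
So the ratio between them halves every 72/2.6 ≈ 27.69 years.
A 4× gap closes after 2 halvings: 2 × 27.69 ≈ 55 years.

≈ 55 years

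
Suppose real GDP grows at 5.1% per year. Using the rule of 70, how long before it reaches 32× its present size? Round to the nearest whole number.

about 69 years

One doubling takes 70/5.1 = 13.73 years.
Getting to 32× needs 5 doublings: 5 × 13.73 ≈ 69 years.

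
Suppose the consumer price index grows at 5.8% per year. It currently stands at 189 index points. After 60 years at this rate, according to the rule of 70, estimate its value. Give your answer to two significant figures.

roughly 5900 index points

Doubling time ≈ 70/5.8 = 12.07 years.
60 years is 60/12.07 ≈ 4.97 doublings, a factor of 2^4.97 ≈ 31.34.
189 × 31.34 ≈ 5900 index points.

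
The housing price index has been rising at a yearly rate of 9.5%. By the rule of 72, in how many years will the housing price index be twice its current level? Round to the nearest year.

At 9.5%, doubling takes about 72/9.5 = 7.58 years.

approximately 8 years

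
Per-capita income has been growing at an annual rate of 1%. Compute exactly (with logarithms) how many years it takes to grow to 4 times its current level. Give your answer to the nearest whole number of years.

t = ln(4) / ln(1 + 0.01) = 1.3863 / 0.009950 ≈ 139.33.
≈ 139 years.

139 years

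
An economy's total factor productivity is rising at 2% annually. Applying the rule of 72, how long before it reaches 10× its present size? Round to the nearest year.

approximately 120 years

One doubling takes 72/2 = 36.00 years.
Reaching 10× takes log₂(10) ≈ 3.32 doublings.
3.32 × 36.00 ≈ 120 years.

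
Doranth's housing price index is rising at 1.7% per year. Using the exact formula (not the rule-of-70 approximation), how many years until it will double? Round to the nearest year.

t = ln(2) / ln(1 + 0.017) = 0.6931 / 0.016857 ≈ 41.12.
≈ 41 years.

41 years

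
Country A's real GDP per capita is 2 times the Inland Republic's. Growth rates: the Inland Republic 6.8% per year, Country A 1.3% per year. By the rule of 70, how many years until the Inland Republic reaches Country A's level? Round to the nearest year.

about 13 years

What matters is the difference: 5.5 pp.
Rule of 70 on the gap: the ratio halves every 70/5.5 ≈ 12.73 years.
A 2 times gap closes after 1 halving: 1 × 12.73 ≈ 13 years.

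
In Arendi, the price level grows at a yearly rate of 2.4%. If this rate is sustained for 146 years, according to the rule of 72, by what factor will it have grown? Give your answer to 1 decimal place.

about 29.2 times

Doubles every ≈ 30.00 years (72/2.4).
146 years is 4.87 doublings; 2^4.87 ≈ 29.2×.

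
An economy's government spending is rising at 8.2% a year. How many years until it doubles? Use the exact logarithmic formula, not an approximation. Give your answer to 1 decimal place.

8.8 years

t = ln(2) / ln(1 + 0.082) = 0.6931 / 0.078811 ≈ 8.79.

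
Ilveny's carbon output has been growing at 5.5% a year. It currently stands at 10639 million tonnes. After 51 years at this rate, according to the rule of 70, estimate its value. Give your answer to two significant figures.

≈ 170000 million tonnes

It doubles every 70/5.5 ≈ 12.73 years, so 51 years is 4.01 doublings.
2^4.01 ≈ 16.11; 10639 × 16.11 ≈ 170000 million tonnes.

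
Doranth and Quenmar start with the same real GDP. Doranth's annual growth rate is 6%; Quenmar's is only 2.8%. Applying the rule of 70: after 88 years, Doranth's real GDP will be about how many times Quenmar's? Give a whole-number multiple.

roughly 16 times

Doranth pulls ahead at 3.2 pp per year, so the ratio doubles every 70/3.2 ≈ 21.88 years.
In 88 years that's 4.02 doublings: 2^4.02 ≈ 16.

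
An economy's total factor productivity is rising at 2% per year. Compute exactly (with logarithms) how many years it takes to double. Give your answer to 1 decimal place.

35.0 years

t = ln(2) / ln(1 + 0.02) = 0.6931 / 0.019803 ≈ 35.00.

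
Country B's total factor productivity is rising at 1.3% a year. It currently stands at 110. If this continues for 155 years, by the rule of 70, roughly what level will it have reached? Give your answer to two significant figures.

Doubling time ≈ 70/1.3 = 53.85 years.
155 years is 155/53.85 ≈ 2.88 doublings, a factor of 2^2.88 ≈ 7.36.
110 × 7.36 ≈ 810.

810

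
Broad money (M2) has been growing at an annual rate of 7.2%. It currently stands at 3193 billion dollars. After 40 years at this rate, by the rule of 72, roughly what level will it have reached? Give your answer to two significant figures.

around 51000 billion dollars

It doubles every 72/7.2 ≈ 10.00 years, so 40 years is 4.00 doublings.
2^4.00 ≈ 16.00; 3193 × 16.00 ≈ 51000 billion dollars.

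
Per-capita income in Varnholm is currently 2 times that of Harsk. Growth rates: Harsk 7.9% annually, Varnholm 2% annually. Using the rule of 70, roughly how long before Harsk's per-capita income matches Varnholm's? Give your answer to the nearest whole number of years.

What matters is the difference: 5.9 pp.
Rule of 70 on the gap: the ratio halves every 70/5.9 ≈ 11.86 years.
A 2 times gap closes after 1 halving: 1 × 11.86 ≈ 12 years.

roughly 12 years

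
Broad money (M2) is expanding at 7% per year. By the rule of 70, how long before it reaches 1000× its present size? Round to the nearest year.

One doubling takes 70/7 = 10.00 years.
1000× is log₂ 1000 ≈ 9.97 doublings, so ≈ 9.97 × 10.00 = 100 years.

≈ 100 years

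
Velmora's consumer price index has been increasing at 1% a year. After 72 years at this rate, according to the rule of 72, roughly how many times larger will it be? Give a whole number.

At 1% one doubling takes ≈ 72.00 years; 72 years is 1 of them, so ×2.

≈ 2 times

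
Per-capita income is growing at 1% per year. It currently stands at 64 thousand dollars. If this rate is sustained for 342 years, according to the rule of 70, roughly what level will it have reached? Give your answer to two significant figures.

It doubles every 70/1 ≈ 70.00 years, so 342 years is 4.89 doublings.
2^4.89 ≈ 29.65; 64 × 29.65 ≈ 1900 thousand dollars.

about 1900 thousand dollars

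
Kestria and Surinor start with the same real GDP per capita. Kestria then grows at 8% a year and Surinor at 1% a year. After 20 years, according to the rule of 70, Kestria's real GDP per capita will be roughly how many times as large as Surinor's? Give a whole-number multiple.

≈ 4 times

Kestria pulls ahead at 7 pp per year, so the ratio doubles every 70/7 ≈ 10.00 years.
In 20 years that's 2.00 doublings: 2^2.00 ≈ 4.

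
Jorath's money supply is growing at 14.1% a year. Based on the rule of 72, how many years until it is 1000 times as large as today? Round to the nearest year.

One doubling takes 72/14.1 = 5.11 years.
Reaching 1000× takes log₂(1000) ≈ 9.97 doublings.
9.97 × 5.11 ≈ 51 years.

roughly 51 years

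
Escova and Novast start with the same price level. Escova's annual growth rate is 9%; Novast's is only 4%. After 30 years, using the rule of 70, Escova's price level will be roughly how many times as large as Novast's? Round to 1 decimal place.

around 4.4 times

Rate gap = 9% − 4% = 5 points.
The ratio doubles every 70/5 ≈ 14.00 years.
30/14.00 ≈ 2.14 doublings → ratio ≈ 2^2.14 ≈ 4.4.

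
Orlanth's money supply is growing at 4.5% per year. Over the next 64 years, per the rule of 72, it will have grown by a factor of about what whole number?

72/4.5 ≈ 16.00 years per doubling.
64 years fits 4 doublings: 2^4 = 16.

approximately 16 times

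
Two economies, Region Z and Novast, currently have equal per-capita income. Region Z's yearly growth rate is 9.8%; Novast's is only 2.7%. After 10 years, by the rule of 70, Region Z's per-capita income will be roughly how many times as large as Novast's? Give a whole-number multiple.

around 2 times

Rate gap = 9.8% − 2.7% = 7.1 points.
The ratio doubles every 70/7.1 ≈ 9.86 years.
10/9.86 ≈ 1.01 doublings → ratio ≈ 2^1.01 ≈ 2.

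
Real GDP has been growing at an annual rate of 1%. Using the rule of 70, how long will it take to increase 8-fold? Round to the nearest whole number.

One doubling takes 70/1 = 70.00 years.
8× is 3 doublings, so 3 × 70.00 ≈ 210 years.

around 210 years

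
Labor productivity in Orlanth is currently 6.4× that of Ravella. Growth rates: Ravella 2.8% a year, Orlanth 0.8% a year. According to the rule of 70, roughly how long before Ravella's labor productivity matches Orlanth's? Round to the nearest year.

approximately 94 years

The growth-rate gap is 2.8% − 0.8% = 2 percentage points.
So the ratio between them halves every 70/2 ≈ 35.00 years.
A 6.4× gap takes log₂(6.4) ≈ 2.68 halvings to close: 2.68 × 35.00 ≈ 94 years.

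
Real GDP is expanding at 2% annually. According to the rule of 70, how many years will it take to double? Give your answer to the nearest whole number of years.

about 35 years

At 2%, doubling takes about 70/2 = 35.00 years.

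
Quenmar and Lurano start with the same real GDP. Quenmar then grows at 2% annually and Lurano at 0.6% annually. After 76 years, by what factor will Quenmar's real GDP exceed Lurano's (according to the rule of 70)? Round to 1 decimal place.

Only the 1.4-point difference matters.
70/1.4 ≈ 50.00 years per doubling of the ratio; 76 years gives 1.52 doublings, so ≈ 2.9×.

about 2.9 times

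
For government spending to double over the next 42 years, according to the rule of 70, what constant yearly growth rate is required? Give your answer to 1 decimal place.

1.7%

70 / 42 ≈ 1.67, so about 1.7% per year.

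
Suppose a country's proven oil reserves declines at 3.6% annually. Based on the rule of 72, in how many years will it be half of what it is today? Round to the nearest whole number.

Halving time ≈ 72 / 3.6 = 20.00 → 20 years.

roughly 20 years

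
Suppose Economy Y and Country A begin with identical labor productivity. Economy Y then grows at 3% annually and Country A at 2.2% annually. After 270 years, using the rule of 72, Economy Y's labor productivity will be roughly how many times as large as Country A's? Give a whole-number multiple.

Only the 0.8-point difference matters.
72/0.8 ≈ 90.00 years per doubling of the ratio; 270 years gives 3.00 doublings, so ≈ 8×.

roughly 8 times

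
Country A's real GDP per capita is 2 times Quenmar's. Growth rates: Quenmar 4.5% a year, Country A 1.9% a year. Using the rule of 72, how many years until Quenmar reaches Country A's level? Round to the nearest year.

28 years

What matters is the difference: 2.6 pp.
Rule of 72 on the gap: the ratio halves every 72/2.6 ≈ 27.69 years.
A 2 times gap closes after 1 halving: 1 × 27.69 ≈ 28 years.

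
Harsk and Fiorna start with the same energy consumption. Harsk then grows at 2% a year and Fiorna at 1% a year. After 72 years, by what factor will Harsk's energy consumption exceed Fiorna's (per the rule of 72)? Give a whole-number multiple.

about 2 times

Rate gap = 2% − 1% = 1 point.
The ratio doubles every 72/1 ≈ 72.00 years.
72/72.00 ≈ 1.00 doublings → ratio ≈ 2^1.00 ≈ 2.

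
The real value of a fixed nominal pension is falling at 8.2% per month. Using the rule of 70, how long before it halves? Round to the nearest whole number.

Falling at 8.2%, it halves about every 70/8.2 = 8.54 months.

approximately 9 months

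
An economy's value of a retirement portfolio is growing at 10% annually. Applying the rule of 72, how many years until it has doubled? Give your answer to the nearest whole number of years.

≈ 7 years

72/10 ≈ 7.20, so it doubles roughly every 7 years.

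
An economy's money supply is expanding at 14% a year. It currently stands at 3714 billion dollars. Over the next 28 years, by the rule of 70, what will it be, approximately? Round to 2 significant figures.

180000 billion dollars

It doubles every 70/14 ≈ 5.00 years, so 28 years is 5.60 doublings.
2^5.60 ≈ 48.50; 3714 × 48.50 ≈ 180000 billion dollars.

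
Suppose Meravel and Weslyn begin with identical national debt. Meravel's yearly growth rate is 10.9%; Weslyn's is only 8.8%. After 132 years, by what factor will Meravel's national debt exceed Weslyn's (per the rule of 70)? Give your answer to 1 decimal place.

roughly 15.6 times

Rate gap = 10.9% − 8.8% = 2.1 points.
The ratio doubles every 70/2.1 ≈ 33.33 years.
132/33.33 ≈ 3.96 doublings → ratio ≈ 2^3.96 ≈ 15.6.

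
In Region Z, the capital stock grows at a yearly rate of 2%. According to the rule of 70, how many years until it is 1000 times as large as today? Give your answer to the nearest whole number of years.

349 years

At 2% it doubles every 70/2 ≈ 35.00 years.
1000× is log₂ 1000 ≈ 9.97 doublings, so ≈ 9.97 × 35.00 = 349 years.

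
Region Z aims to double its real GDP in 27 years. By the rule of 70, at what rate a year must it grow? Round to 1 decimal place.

70 / 27 ≈ 2.59, so about 2.6% a year.

2.6% a year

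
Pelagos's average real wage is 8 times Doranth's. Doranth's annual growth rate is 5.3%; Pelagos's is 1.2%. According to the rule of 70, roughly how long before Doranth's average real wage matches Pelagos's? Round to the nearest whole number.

≈ 51 years

What matters is the difference: 4.1 pp.
Rule of 70 on the gap: the ratio halves every 70/4.1 ≈ 17.07 years.
An 8 times gap closes after 3 halvings: 3 × 17.07 ≈ 51 years.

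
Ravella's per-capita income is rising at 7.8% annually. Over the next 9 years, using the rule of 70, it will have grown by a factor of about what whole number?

2 times

Doubling time ≈ 70/7.8 = 8.97 years.
9/8.97 ≈ 1 doubling, so about 2^1 = 2×.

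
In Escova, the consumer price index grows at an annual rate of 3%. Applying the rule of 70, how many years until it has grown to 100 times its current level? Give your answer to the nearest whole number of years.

about 155 years

Doubling time ≈ 70/3 = 23.33 years.
Reaching 100× takes log₂(100) ≈ 6.64 doublings.
6.64 × 23.33 ≈ 155 years.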